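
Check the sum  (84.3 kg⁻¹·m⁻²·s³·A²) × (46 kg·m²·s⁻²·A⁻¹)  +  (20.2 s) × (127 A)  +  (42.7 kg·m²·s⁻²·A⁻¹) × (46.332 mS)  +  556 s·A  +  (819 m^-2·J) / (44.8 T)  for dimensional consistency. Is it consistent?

Dimensions:
  (84.3 kg⁻¹·m⁻²·s³·A²) × (46 kg·m²·s⁻²·A⁻¹):  [kg⁻¹·m⁻²·s³·A²] · [kg·m²·s⁻²·A⁻¹] = s·A
  (20.2 s) × (127 A):  [s] · [A] = s·A
  (42.7 kg·m²·s⁻²·A⁻¹) × (46.332 mS):  [kg·m²·s⁻²·A⁻¹] · [kg⁻¹·m⁻²·s³·A²] = s·A
  556 s·A:  A·s = s·A
  (819 m^-2·J) / (44.8 T):  [kg·s⁻²] / [kg·s⁻²·A⁻¹] = A
The terms do not share a single dimension (A vs s·A).

No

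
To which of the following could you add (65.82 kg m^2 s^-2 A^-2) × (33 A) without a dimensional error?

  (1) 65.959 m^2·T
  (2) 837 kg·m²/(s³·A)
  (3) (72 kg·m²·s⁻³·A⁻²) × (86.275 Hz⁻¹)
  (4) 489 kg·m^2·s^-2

(1)

Reference: [kg·m²·s⁻²·A⁻²] · [A] = kg·m²·s⁻²·A⁻¹.
Each option:
  (1) T·m² = Wb·m⁻²·m² = kg·m²·s⁻²·A⁻¹  ← same
  (2) kg·m²·s⁻³·A⁻¹
  (3) [kg·m²·s⁻³·A⁻²] · [s] = kg·m²·s⁻²·A⁻²
  (4) kg·m²·s⁻²
Only (1) matches kg·m²·s⁻²·A⁻¹.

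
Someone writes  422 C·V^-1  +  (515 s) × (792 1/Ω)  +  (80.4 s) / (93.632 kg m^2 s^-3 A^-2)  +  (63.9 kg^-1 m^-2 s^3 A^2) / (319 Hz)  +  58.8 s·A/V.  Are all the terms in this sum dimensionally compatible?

Reduce each to base SI dimensions:
  422 C·V^-1:  C·V⁻¹ = s·A·(J·C⁻¹)⁻¹ = kg⁻¹·m⁻²·s⁴·A²
  (515 s) × (792 1/Ω):  [s] · [kg⁻¹·m⁻²·s³·A²] = kg⁻¹·m⁻²·s⁴·A²
  (80.4 s) / (93.632 kg m^2 s^-3 A^-2):  [s] / [kg·m²·s⁻³·A⁻²] = kg⁻¹·m⁻²·s⁴·A²
  (63.9 kg^-1 m^-2 s^3 A^2) / (319 Hz):  [kg⁻¹·m⁻²·s³·A²] / [s⁻¹] = kg⁻¹·m⁻²·s⁴·A²
  58.8 s·A/V:  A·s·V⁻¹ = A·s·(J·C⁻¹)⁻¹ = kg⁻¹·m⁻²·s⁴·A²
Every term reduces to kg⁻¹·m⁻²·s⁴·A².

Yes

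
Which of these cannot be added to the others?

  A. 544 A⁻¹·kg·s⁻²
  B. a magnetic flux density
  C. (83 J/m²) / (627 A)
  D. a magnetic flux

D.

Expand each in SI base units:
  A. kg·s⁻²·A⁻¹
  B. [magnetic flux density] = kg·s⁻²·A⁻¹
  C. [kg·s⁻²] / [A] = kg·s⁻²·A⁻¹
  D. [magnetic flux] = kg·m²·s⁻²·A⁻¹
All reduce to kg·s⁻²·A⁻¹ except D., which is kg·m²·s⁻²·A⁻¹.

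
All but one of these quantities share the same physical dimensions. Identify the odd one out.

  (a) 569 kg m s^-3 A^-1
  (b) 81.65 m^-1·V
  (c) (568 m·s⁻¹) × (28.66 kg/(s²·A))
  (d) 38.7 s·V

Dimensions:
  (a) kg·m·s⁻³·A⁻¹
  (b) V·m⁻¹ = J·C⁻¹·m⁻¹ = kg·m·s⁻³·A⁻¹
  (c) [m·s⁻¹] · [kg·s⁻²·A⁻¹] = kg·m·s⁻³·A⁻¹
  (d) V·s = J·C⁻¹·s = kg·m²·s⁻²·A⁻¹
All reduce to kg·m·s⁻³·A⁻¹ except (d), which is kg·m²·s⁻²·A⁻¹.

(d)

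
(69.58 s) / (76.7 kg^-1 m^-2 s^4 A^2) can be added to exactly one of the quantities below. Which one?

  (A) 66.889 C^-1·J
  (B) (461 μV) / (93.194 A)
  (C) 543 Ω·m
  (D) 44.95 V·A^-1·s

(B)

Reference: [s] / [kg⁻¹·m⁻²·s⁴·A²] = kg·m²·s⁻³·A⁻².
Each option:
  (A) J·C⁻¹ = N·m·(s·A)⁻¹ = kg·m²·s⁻³·A⁻¹
  (B) [kg·m²·s⁻³·A⁻¹] / [A] = kg·m²·s⁻³·A⁻²  ← same
  (C) Ω·m = V·A⁻¹·m = kg·m³·s⁻³·A⁻²
  (D) V·s·A⁻¹ = J·C⁻¹·s·A⁻¹ = kg·m²·s⁻²·A⁻²
Only (B) matches kg·m²·s⁻³·A⁻².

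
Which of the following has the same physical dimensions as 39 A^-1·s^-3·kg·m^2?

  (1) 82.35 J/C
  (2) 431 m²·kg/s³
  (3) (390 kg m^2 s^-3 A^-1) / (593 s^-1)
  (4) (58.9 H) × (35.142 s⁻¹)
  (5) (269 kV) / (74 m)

Reference: kg·m²·s⁻³·A⁻¹.
Each option:
  (1) J·C⁻¹ = N·m·(s·A)⁻¹ = kg·m²·s⁻³·A⁻¹  ← same
  (2) kg·m²·s⁻³
  (3) [kg·m²·s⁻³·A⁻¹] / [s⁻¹] = kg·m²·s⁻²·A⁻¹
  (4) [kg·m²·s⁻²·A⁻²] · [s⁻¹] = kg·m²·s⁻³·A⁻²
  (5) [kg·m²·s⁻³·A⁻¹] / [m] = kg·m·s⁻³·A⁻¹
Only (1) matches kg·m²·s⁻³·A⁻¹.

(1)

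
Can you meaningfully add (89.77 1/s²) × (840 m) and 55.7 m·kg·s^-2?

No

Work out the base dimensions of each:
  (89.77 1/s²) × (840 m):  [s⁻²] · [m] = m·s⁻²
  55.7 m·kg·s^-2:  kg·m·s⁻²
m·s⁻² ≠ kg·m·s⁻², so they cannot be added.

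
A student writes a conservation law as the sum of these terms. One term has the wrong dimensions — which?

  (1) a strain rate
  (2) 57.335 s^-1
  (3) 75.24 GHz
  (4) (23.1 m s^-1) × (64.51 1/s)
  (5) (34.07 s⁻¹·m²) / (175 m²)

In SI base units:
  (1) [strain rate] = s⁻¹
  (2) s⁻¹
  (3) Hz = s⁻¹
  (4) [m·s⁻¹] · [s⁻¹] = m·s⁻²
  (5) [m²·s⁻¹] / [m²] = s⁻¹
All reduce to s⁻¹ except (4), which is m·s⁻².

(4)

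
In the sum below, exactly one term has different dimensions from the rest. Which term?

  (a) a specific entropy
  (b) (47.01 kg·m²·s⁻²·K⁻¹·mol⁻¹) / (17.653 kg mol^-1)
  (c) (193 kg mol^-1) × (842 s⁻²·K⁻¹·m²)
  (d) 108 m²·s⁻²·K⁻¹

(c)

Reduce each to base SI dimensions:
  (a) [specific entropy] = m²·s⁻²·K⁻¹
  (b) [kg·m²·s⁻²·K⁻¹·mol⁻¹] / [kg·mol⁻¹] = m²·s⁻²·K⁻¹
  (c) [kg·mol⁻¹] · [m²·s⁻²·K⁻¹] = kg·m²·s⁻²·K⁻¹·mol⁻¹
  (d) m²·s⁻²·K⁻¹
All reduce to m²·s⁻²·K⁻¹ except (c), which is kg·m²·s⁻²·K⁻¹·mol⁻¹.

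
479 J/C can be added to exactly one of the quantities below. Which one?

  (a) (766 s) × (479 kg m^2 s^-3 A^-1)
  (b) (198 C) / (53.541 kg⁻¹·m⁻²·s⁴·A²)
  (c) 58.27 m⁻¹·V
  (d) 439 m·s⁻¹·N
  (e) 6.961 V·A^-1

(b)

Reference: J·C⁻¹ = N·m·(s·A)⁻¹ = kg·m²·s⁻³·A⁻¹.
Each option:
  (a) [s] · [kg·m²·s⁻³·A⁻¹] = kg·m²·s⁻²·A⁻¹
  (b) [s·A] / [kg⁻¹·m⁻²·s⁴·A²] = kg·m²·s⁻³·A⁻¹  ← same
  (c) V·m⁻¹ = J·C⁻¹·m⁻¹ = kg·m·s⁻³·A⁻¹
  (d) N·m·s⁻¹ = kg·m·s⁻²·m·s⁻¹ = kg·m²·s⁻³
  (e) V·A⁻¹ = J·C⁻¹·A⁻¹ = kg·m²·s⁻³·A⁻²
Only (b) matches kg·m²·s⁻³·A⁻¹.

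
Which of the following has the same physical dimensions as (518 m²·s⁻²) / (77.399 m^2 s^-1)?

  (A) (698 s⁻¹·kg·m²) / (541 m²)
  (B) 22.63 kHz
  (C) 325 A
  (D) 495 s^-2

Reference: [m²·s⁻²] / [m²·s⁻¹] = s⁻¹.
Each option:
  (A) [kg·m²·s⁻¹] / [m²] = kg·s⁻¹
  (B) Hz = s⁻¹  ← same
  (C) A
  (D) s⁻²
Only (B) matches s⁻¹.

(B)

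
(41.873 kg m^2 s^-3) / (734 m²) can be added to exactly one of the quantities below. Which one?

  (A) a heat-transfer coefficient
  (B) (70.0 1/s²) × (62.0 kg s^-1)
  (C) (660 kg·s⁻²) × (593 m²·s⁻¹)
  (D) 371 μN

(B)

Reference: [kg·m²·s⁻³] / [m²] = kg·s⁻³.
Each option:
  (A) [heat-transfer coefficient] = kg·s⁻³·K⁻¹
  (B) [s⁻²] · [kg·s⁻¹] = kg·s⁻³  ← same
  (C) [kg·s⁻²] · [m²·s⁻¹] = kg·m²·s⁻³
  (D) N = kg·m·s⁻²
Only (B) matches kg·s⁻³.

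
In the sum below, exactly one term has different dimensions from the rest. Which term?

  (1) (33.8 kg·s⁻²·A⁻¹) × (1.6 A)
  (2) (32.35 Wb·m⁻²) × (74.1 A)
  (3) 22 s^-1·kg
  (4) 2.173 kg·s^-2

(3)

Dimensions:
  (1) [kg·s⁻²·A⁻¹] · [A] = kg·s⁻²
  (2) [kg·s⁻²·A⁻¹] · [A] = kg·s⁻²
  (3) kg·s⁻¹
  (4) kg·s⁻²
All reduce to kg·s⁻² except (3), which is kg·s⁻¹.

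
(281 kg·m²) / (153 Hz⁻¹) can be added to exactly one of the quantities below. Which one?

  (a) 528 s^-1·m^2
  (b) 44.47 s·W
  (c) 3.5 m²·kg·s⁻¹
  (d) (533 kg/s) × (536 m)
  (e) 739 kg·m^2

(c)

Reference: [kg·m²] / [s] = kg·m²·s⁻¹.
Each option:
  (a) m²·s⁻¹
  (b) W·s = J·s⁻¹·s = kg·m²·s⁻²
  (c) kg·m²·s⁻¹  ← same
  (d) [kg·s⁻¹] · [m] = kg·m·s⁻¹
  (e) kg·m²
Only (c) matches kg·m²·s⁻¹.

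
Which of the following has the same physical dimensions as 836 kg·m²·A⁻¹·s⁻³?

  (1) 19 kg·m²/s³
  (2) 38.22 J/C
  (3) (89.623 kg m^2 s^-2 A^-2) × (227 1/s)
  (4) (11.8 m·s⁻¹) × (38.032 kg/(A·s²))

Reference: kg·m²·s⁻³·A⁻¹.
Each option:
  (1) kg·m²·s⁻³
  (2) J·C⁻¹ = N·m·(s·A)⁻¹ = kg·m²·s⁻³·A⁻¹  ← same
  (3) [kg·m²·s⁻²·A⁻²] · [s⁻¹] = kg·m²·s⁻³·A⁻²
  (4) [m·s⁻¹] · [kg·s⁻²·A⁻¹] = kg·m·s⁻³·A⁻¹
Only (2) matches kg·m²·s⁻³·A⁻¹.

(2)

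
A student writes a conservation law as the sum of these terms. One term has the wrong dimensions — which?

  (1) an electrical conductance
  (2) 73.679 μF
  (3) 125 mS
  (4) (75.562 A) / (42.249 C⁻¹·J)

In SI base units:
  (1) [electrical conductance] = kg⁻¹·m⁻²·s³·A²
  (2) F = C·V⁻¹ = kg⁻¹·m⁻²·s⁴·A²
  (3) S = Ω⁻¹ = kg⁻¹·m⁻²·s³·A²
  (4) [A] / [kg·m²·s⁻³·A⁻¹] = kg⁻¹·m⁻²·s³·A²
All reduce to kg⁻¹·m⁻²·s³·A² except (2), which is kg⁻¹·m⁻²·s⁴·A².

(2)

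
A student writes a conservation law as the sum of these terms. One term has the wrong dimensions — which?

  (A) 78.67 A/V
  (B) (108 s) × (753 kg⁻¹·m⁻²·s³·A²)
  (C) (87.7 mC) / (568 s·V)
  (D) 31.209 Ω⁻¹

(B)

In SI base units:
  (A) A·V⁻¹ = A·(J·C⁻¹)⁻¹ = kg⁻¹·m⁻²·s³·A²
  (B) [s] · [kg⁻¹·m⁻²·s³·A²] = kg⁻¹·m⁻²·s⁴·A²
  (C) [s·A] / [kg·m²·s⁻²·A⁻¹] = kg⁻¹·m⁻²·s³·A²
  (D) Ω⁻¹ = (V·A⁻¹)⁻¹ = kg⁻¹·m⁻²·s³·A²
All reduce to kg⁻¹·m⁻²·s³·A² except (B), which is kg⁻¹·m⁻²·s⁴·A².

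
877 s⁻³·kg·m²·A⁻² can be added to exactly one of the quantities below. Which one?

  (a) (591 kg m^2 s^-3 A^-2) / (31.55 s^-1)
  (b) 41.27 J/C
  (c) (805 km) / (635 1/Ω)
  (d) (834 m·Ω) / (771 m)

Reference: kg·m²·s⁻³·A⁻².
Each option:
  (a) [kg·m²·s⁻³·A⁻²] / [s⁻¹] = kg·m²·s⁻²·A⁻²
  (b) J·C⁻¹ = N·m·(s·A)⁻¹ = kg·m²·s⁻³·A⁻¹
  (c) [m] / [kg⁻¹·m⁻²·s³·A²] = kg·m³·s⁻³·A⁻²
  (d) [kg·m³·s⁻³·A⁻²] / [m] = kg·m²·s⁻³·A⁻²  ← same
Only (d) matches kg·m²·s⁻³·A⁻².

(d)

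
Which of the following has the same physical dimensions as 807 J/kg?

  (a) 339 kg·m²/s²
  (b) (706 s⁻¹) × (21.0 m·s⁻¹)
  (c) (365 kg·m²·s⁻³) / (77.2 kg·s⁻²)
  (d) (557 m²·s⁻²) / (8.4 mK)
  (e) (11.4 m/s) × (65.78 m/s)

Reference: J·kg⁻¹ = N·m·kg⁻¹ = m²·s⁻².
Each option:
  (a) kg·m²·s⁻²
  (b) [s⁻¹] · [m·s⁻¹] = m·s⁻²
  (c) [kg·m²·s⁻³] / [kg·s⁻²] = m²·s⁻¹
  (d) [m²·s⁻²] / [K] = m²·s⁻²·K⁻¹
  (e) [m·s⁻¹] · [m·s⁻¹] = m²·s⁻²  ← same
Only (e) matches m²·s⁻².

(e)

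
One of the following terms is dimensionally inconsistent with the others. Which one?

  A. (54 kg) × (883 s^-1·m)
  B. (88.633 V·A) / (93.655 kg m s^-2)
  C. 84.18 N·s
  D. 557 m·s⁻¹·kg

B.

In SI base units:
  A. [kg] · [m·s⁻¹] = kg·m·s⁻¹
  B. [kg·m²·s⁻³] / [kg·m·s⁻²] = m·s⁻¹
  C. N·s = kg·m·s⁻²·s = kg·m·s⁻¹
  D. kg·m·s⁻¹
All reduce to kg·m·s⁻¹ except B., which is m·s⁻¹.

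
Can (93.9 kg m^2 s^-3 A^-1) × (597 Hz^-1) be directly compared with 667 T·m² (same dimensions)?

Expand each in SI base units:
  (93.9 kg m^2 s^-3 A^-1) × (597 Hz^-1):  [kg·m²·s⁻³·A⁻¹] · [s] = kg·m²·s⁻²·A⁻¹
  667 T·m²:  T·m² = Wb·m⁻²·m² = kg·m²·s⁻²·A⁻¹
Both are kg·m²·s⁻²·A⁻¹, so they have the same dimensions and can be added.

Yes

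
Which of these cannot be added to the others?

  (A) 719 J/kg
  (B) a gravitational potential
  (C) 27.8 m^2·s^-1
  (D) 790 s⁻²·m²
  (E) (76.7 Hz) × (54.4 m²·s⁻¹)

In SI base units:
  (A) J·kg⁻¹ = N·m·kg⁻¹ = m²·s⁻²
  (B) [gravitational potential] = m²·s⁻²
  (C) m²·s⁻¹
  (D) m²·s⁻²
  (E) [s⁻¹] · [m²·s⁻¹] = m²·s⁻²
All reduce to m²·s⁻² except (C), which is m²·s⁻¹.

(C)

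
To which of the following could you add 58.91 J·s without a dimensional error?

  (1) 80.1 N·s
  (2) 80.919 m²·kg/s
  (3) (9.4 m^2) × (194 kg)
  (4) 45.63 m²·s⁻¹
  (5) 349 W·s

(2)

Reference: J·s = N·m·s = kg·m²·s⁻¹.
Each option:
  (1) N·s = kg·m·s⁻²·s = kg·m·s⁻¹
  (2) kg·m²·s⁻¹  ← same
  (3) [m²] · [kg] = kg·m²
  (4) m²·s⁻¹
  (5) W·s = J·s⁻¹·s = kg·m²·s⁻²
Only (2) matches kg·m²·s⁻¹.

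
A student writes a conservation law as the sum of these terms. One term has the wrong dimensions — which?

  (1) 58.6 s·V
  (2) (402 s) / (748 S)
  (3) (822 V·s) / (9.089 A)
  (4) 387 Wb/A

Dimensions:
  (1) V·s = J·C⁻¹·s = kg·m²·s⁻²·A⁻¹
  (2) [s] / [kg⁻¹·m⁻²·s³·A²] = kg·m²·s⁻²·A⁻²
  (3) [kg·m²·s⁻²·A⁻¹] / [A] = kg·m²·s⁻²·A⁻²
  (4) Wb·A⁻¹ = V·s·A⁻¹ = kg·m²·s⁻²·A⁻²
All reduce to kg·m²·s⁻²·A⁻² except (1), which is kg·m²·s⁻²·A⁻¹.

(1)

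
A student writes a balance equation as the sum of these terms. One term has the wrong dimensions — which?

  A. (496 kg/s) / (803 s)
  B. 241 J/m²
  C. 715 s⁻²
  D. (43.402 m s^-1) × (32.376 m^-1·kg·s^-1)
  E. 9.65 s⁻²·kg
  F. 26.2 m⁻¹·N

C.

Expand each in SI base units:
  A. [kg·s⁻¹] / [s] = kg·s⁻²
  B. J·m⁻² = N·m·m⁻² = kg·s⁻²
  C. s⁻²
  D. [m·s⁻¹] · [kg·m⁻¹·s⁻¹] = kg·s⁻²
  E. kg·s⁻²
  F. N·m⁻¹ = kg·m·s⁻²·m⁻¹ = kg·s⁻²
All reduce to kg·s⁻² except C., which is s⁻².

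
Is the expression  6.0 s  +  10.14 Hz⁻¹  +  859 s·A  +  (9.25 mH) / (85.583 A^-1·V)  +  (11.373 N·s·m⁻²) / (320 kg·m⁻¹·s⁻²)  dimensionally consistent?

Work out the base dimensions of each:
  6.0 s:  s
  10.14 Hz⁻¹:  Hz⁻¹ = (s⁻¹)⁻¹ = s
  859 s·A:  A·s = s·A
  (9.25 mH) / (85.583 A^-1·V):  [kg·m²·s⁻²·A⁻²] / [kg·m²·s⁻³·A⁻²] = s
  (11.373 N·s·m⁻²) / (320 kg·m⁻¹·s⁻²):  [kg·m⁻¹·s⁻¹] / [kg·m⁻¹·s⁻²] = s
The terms do not share a single dimension (s vs s·A).

No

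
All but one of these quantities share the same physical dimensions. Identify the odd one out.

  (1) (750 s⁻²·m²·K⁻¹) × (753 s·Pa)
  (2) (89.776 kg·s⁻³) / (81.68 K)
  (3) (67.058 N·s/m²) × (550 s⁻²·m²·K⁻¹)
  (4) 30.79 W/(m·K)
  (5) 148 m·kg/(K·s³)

Work out the base dimensions of each:
  (1) [m²·s⁻²·K⁻¹] · [kg·m⁻¹·s⁻¹] = kg·m·s⁻³·K⁻¹
  (2) [kg·s⁻³] / [K] = kg·s⁻³·K⁻¹
  (3) [kg·m⁻¹·s⁻¹] · [m²·s⁻²·K⁻¹] = kg·m·s⁻³·K⁻¹
  (4) W·m⁻¹·K⁻¹ = J·s⁻¹·m⁻¹·K⁻¹ = kg·m·s⁻³·K⁻¹
  (5) kg·m·s⁻³·K⁻¹
All reduce to kg·m·s⁻³·K⁻¹ except (2), which is kg·s⁻³·K⁻¹.

(2)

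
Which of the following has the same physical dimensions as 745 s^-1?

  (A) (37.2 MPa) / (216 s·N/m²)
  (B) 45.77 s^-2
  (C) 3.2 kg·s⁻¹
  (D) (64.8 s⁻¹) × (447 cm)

Reference: s⁻¹.
Each option:
  (A) [kg·m⁻¹·s⁻²] / [kg·m⁻¹·s⁻¹] = s⁻¹  ← same
  (B) s⁻²
  (C) kg·s⁻¹
  (D) [s⁻¹] · [m] = m·s⁻¹
Only (A) matches s⁻¹.

(A)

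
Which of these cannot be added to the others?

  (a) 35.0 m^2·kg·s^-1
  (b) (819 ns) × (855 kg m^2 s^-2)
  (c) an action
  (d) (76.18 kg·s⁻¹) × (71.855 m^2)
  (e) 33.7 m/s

Work out the base dimensions of each:
  (a) kg·m²·s⁻¹
  (b) [s] · [kg·m²·s⁻²] = kg·m²·s⁻¹
  (c) [action] = kg·m²·s⁻¹
  (d) [kg·s⁻¹] · [m²] = kg·m²·s⁻¹
  (e) m·s⁻¹
All reduce to kg·m²·s⁻¹ except (e), which is m·s⁻¹.

(e)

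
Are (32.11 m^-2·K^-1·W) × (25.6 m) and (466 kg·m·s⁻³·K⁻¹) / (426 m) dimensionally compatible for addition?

No

Work out the base dimensions of each:
  (32.11 m^-2·K^-1·W) × (25.6 m):  [kg·s⁻³·K⁻¹] · [m] = kg·m·s⁻³·K⁻¹
  (466 kg·m·s⁻³·K⁻¹) / (426 m):  [kg·m·s⁻³·K⁻¹] / [m] = kg·s⁻³·K⁻¹
kg·m·s⁻³·K⁻¹ ≠ kg·s⁻³·K⁻¹, so they cannot be added.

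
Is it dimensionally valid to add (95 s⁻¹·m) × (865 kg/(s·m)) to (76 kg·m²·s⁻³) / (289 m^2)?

In SI base units:
  (95 s⁻¹·m) × (865 kg/(s·m)):  [m·s⁻¹] · [kg·m⁻¹·s⁻¹] = kg·s⁻²
  (76 kg·m²·s⁻³) / (289 m^2):  [kg·m²·s⁻³] / [m²] = kg·s⁻³
kg·s⁻² ≠ kg·s⁻³, so they cannot be added.

No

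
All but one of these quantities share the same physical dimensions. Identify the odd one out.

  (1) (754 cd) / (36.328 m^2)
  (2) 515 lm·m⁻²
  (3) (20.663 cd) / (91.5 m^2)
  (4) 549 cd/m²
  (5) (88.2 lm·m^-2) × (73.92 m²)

(5)

Expand each in SI base units:
  (1) [cd] / [m²] = m⁻²·cd
  (2) lm·m⁻² = cd·m⁻² = m⁻²·cd
  (3) [cd] / [m²] = m⁻²·cd
  (4) cd·m⁻² = m⁻²·cd
  (5) [m⁻²·cd] · [m²] = cd
All reduce to m⁻²·cd except (5), which is cd.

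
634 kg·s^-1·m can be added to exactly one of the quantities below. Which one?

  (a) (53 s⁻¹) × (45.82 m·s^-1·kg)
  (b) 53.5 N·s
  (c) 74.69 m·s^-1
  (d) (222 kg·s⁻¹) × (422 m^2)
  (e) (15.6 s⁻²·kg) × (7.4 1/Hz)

Reference: kg·m·s⁻¹.
Each option:
  (a) [s⁻¹] · [kg·m·s⁻¹] = kg·m·s⁻²
  (b) N·s = kg·m·s⁻²·s = kg·m·s⁻¹  ← same
  (c) m·s⁻¹
  (d) [kg·s⁻¹] · [m²] = kg·m²·s⁻¹
  (e) [kg·s⁻²] · [s] = kg·s⁻¹
Only (b) matches kg·m·s⁻¹.

(b)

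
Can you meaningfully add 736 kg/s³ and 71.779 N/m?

Expand each in SI base units:
  736 kg/s³:  kg·s⁻³
  71.779 N/m:  N·m⁻¹ = kg·m·s⁻²·m⁻¹ = kg·s⁻²
kg·s⁻³ ≠ kg·s⁻², so they cannot be added.

No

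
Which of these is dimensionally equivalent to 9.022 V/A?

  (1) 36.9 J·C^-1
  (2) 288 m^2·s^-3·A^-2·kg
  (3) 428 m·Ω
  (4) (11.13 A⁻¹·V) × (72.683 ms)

Reference: V·A⁻¹ = J·C⁻¹·A⁻¹ = kg·m²·s⁻³·A⁻².
Each option:
  (1) J·C⁻¹ = N·m·(s·A)⁻¹ = kg·m²·s⁻³·A⁻¹
  (2) kg·m²·s⁻³·A⁻²  ← same
  (3) Ω·m = V·A⁻¹·m = kg·m³·s⁻³·A⁻²
  (4) [kg·m²·s⁻³·A⁻²] · [s] = kg·m²·s⁻²·A⁻²
Only (2) matches kg·m²·s⁻³·A⁻².

(2)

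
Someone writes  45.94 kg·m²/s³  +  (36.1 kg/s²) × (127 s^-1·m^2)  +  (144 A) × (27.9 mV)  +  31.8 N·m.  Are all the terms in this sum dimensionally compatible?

Expand each in SI base units:
  45.94 kg·m²/s³:  kg·m²·s⁻³
  (36.1 kg/s²) × (127 s^-1·m^2):  [kg·s⁻²] · [m²·s⁻¹] = kg·m²·s⁻³
  (144 A) × (27.9 mV):  [A] · [kg·m²·s⁻³·A⁻¹] = kg·m²·s⁻³
  31.8 N·m:  N·m = kg·m·s⁻²·m = kg·m²·s⁻²
The terms do not share a single dimension (kg·m²·s⁻² vs kg·m²·s⁻³).

No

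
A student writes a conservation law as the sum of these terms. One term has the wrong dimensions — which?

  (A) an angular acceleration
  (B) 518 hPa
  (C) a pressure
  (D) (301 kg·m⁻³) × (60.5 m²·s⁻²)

(A)

Expand each in SI base units:
  (A) [angular acceleration] = s⁻²
  (B) Pa = N·m⁻² = kg·m⁻¹·s⁻²
  (C) [pressure] = kg·m⁻¹·s⁻²
  (D) [kg·m⁻³] · [m²·s⁻²] = kg·m⁻¹·s⁻²
All reduce to kg·m⁻¹·s⁻² except (A), which is s⁻².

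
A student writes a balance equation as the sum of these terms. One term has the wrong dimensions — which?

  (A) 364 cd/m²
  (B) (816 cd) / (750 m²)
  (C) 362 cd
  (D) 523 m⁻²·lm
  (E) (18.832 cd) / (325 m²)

(C)

Expand each in SI base units:
  (A) cd·m⁻² = m⁻²·cd
  (B) [cd] / [m²] = m⁻²·cd
  (C) cd
  (D) lm·m⁻² = cd·m⁻² = m⁻²·cd
  (E) [cd] / [m²] = m⁻²·cd
All reduce to m⁻²·cd except (C), which is cd.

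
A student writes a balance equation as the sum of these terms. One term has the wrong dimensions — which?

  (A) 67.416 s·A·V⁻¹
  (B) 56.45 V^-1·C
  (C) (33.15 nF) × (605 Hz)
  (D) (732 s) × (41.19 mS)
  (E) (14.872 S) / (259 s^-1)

(C)

Expand each in SI base units:
  (A) A·s·V⁻¹ = A·s·(J·C⁻¹)⁻¹ = kg⁻¹·m⁻²·s⁴·A²
  (B) C·V⁻¹ = s·A·(J·C⁻¹)⁻¹ = kg⁻¹·m⁻²·s⁴·A²
  (C) [kg⁻¹·m⁻²·s⁴·A²] · [s⁻¹] = kg⁻¹·m⁻²·s³·A²
  (D) [s] · [kg⁻¹·m⁻²·s³·A²] = kg⁻¹·m⁻²·s⁴·A²
  (E) [kg⁻¹·m⁻²·s³·A²] / [s⁻¹] = kg⁻¹·m⁻²·s⁴·A²
All reduce to kg⁻¹·m⁻²·s⁴·A² except (C), which is kg⁻¹·m⁻²·s³·A².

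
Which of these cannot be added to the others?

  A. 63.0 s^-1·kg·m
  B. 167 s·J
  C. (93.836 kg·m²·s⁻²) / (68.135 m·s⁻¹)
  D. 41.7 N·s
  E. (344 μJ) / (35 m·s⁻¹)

Dimensions:
  A. kg·m·s⁻¹
  B. J·s = N·m·s = kg·m²·s⁻¹
  C. [kg·m²·s⁻²] / [m·s⁻¹] = kg·m·s⁻¹
  D. N·s = kg·m·s⁻²·s = kg·m·s⁻¹
  E. [kg·m²·s⁻²] / [m·s⁻¹] = kg·m·s⁻¹
All reduce to kg·m·s⁻¹ except B., which is kg·m²·s⁻¹.

B.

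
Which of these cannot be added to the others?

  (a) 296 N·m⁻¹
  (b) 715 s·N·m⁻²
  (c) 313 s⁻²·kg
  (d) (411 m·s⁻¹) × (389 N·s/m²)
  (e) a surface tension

(b)

In SI base units:
  (a) N·m⁻¹ = kg·m·s⁻²·m⁻¹ = kg·s⁻²
  (b) N·s·m⁻² = kg·m·s⁻²·s·m⁻² = kg·m⁻¹·s⁻¹
  (c) kg·s⁻²
  (d) [m·s⁻¹] · [kg·m⁻¹·s⁻¹] = kg·s⁻²
  (e) [surface tension] = kg·s⁻²
All reduce to kg·s⁻² except (b), which is kg·m⁻¹·s⁻¹.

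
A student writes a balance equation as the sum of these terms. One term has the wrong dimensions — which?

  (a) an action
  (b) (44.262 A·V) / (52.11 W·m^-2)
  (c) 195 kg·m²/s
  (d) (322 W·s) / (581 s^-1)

In SI base units:
  (a) [action] = kg·m²·s⁻¹
  (b) [kg·m²·s⁻³] / [kg·s⁻³] = m²
  (c) kg·m²·s⁻¹
  (d) [kg·m²·s⁻²] / [s⁻¹] = kg·m²·s⁻¹
All reduce to kg·m²·s⁻¹ except (b), which is m².

(b)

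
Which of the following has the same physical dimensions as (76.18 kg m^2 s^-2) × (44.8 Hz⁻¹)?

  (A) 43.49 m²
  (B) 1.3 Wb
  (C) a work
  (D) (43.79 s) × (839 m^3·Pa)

(D)

Reference: [kg·m²·s⁻²] · [s] = kg·m²·s⁻¹.
Each option:
  (A) m²
  (B) Wb = V·s = kg·m²·s⁻²·A⁻¹
  (C) [work] = kg·m²·s⁻²
  (D) [s] · [kg·m²·s⁻²] = kg·m²·s⁻¹  ← same
Only (D) matches kg·m²·s⁻¹.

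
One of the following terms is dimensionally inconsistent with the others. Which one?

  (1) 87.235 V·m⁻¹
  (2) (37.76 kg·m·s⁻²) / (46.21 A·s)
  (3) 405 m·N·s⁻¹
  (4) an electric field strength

(3)

Dimensions:
  (1) V·m⁻¹ = J·C⁻¹·m⁻¹ = kg·m·s⁻³·A⁻¹
  (2) [kg·m·s⁻²] / [s·A] = kg·m·s⁻³·A⁻¹
  (3) N·m·s⁻¹ = kg·m·s⁻²·m·s⁻¹ = kg·m²·s⁻³
  (4) [electric field strength] = kg·m·s⁻³·A⁻¹
All reduce to kg·m·s⁻³·A⁻¹ except (3), which is kg·m²·s⁻³.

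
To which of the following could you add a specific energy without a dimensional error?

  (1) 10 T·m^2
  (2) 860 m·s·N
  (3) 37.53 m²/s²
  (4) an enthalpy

Reference: [specific energy] = m²·s⁻².
Each option:
  (1) T·m² = Wb·m⁻²·m² = kg·m²·s⁻²·A⁻¹
  (2) N·m·s = kg·m·s⁻²·m·s = kg·m²·s⁻¹
  (3) m²·s⁻²  ← same
  (4) [enthalpy] = kg·m²·s⁻²
Only (3) matches m²·s⁻².

(3)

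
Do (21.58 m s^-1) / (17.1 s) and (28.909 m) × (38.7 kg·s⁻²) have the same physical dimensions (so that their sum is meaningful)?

No

In SI base units:
  (21.58 m s^-1) / (17.1 s):  [m·s⁻¹] / [s] = m·s⁻²
  (28.909 m) × (38.7 kg·s⁻²):  [m] · [kg·s⁻²] = kg·m·s⁻²
m·s⁻² ≠ kg·m·s⁻², so they cannot be added.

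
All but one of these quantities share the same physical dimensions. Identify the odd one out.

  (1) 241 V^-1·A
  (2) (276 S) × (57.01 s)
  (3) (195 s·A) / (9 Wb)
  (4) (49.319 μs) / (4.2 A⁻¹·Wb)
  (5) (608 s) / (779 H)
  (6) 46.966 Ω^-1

(2)

Expand each in SI base units:
  (1) A·V⁻¹ = A·(J·C⁻¹)⁻¹ = kg⁻¹·m⁻²·s³·A²
  (2) [kg⁻¹·m⁻²·s³·A²] · [s] = kg⁻¹·m⁻²·s⁴·A²
  (3) [s·A] / [kg·m²·s⁻²·A⁻¹] = kg⁻¹·m⁻²·s³·A²
  (4) [s] / [kg·m²·s⁻²·A⁻²] = kg⁻¹·m⁻²·s³·A²
  (5) [s] / [kg·m²·s⁻²·A⁻²] = kg⁻¹·m⁻²·s³·A²
  (6) Ω⁻¹ = (V·A⁻¹)⁻¹ = kg⁻¹·m⁻²·s³·A²
All reduce to kg⁻¹·m⁻²·s³·A² except (2), which is kg⁻¹·m⁻²·s⁴·A².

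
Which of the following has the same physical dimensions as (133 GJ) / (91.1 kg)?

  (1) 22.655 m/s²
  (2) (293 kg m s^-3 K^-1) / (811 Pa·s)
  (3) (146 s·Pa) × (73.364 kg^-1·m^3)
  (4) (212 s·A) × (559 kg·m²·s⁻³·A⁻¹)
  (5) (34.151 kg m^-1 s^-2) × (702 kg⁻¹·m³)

(5)

Reference: [kg·m²·s⁻²] / [kg] = m²·s⁻².
Each option:
  (1) m·s⁻²
  (2) [kg·m·s⁻³·K⁻¹] / [kg·m⁻¹·s⁻¹] = m²·s⁻²·K⁻¹
  (3) [kg·m⁻¹·s⁻¹] · [kg⁻¹·m³] = m²·s⁻¹
  (4) [s·A] · [kg·m²·s⁻³·A⁻¹] = kg·m²·s⁻²
  (5) [kg·m⁻¹·s⁻²] · [kg⁻¹·m³] = m²·s⁻²  ← same
Only (5) matches m²·s⁻².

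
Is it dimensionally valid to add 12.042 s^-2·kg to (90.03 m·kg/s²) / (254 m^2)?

In SI base units:
  12.042 s^-2·kg:  kg·s⁻²
  (90.03 m·kg/s²) / (254 m^2):  [kg·m·s⁻²] / [m²] = kg·m⁻¹·s⁻²
kg·s⁻² ≠ kg·m⁻¹·s⁻², so they cannot be added.

No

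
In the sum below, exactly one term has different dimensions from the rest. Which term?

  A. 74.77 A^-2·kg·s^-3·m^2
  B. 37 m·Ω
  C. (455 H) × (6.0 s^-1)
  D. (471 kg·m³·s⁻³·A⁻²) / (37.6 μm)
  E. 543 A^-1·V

Work out the base dimensions of each:
  A. kg·m²·s⁻³·A⁻²
  B. Ω·m = V·A⁻¹·m = kg·m³·s⁻³·A⁻²
  C. [kg·m²·s⁻²·A⁻²] · [s⁻¹] = kg·m²·s⁻³·A⁻²
  D. [kg·m³·s⁻³·A⁻²] / [m] = kg·m²·s⁻³·A⁻²
  E. V·A⁻¹ = J·C⁻¹·A⁻¹ = kg·m²·s⁻³·A⁻²
All reduce to kg·m²·s⁻³·A⁻² except B., which is kg·m³·s⁻³·A⁻².

B.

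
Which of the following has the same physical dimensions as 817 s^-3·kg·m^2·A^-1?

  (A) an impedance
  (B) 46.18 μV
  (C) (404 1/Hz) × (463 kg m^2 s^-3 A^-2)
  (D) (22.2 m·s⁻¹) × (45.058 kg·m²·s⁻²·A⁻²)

Reference: kg·m²·s⁻³·A⁻¹.
Each option:
  (A) [impedance] = kg·m²·s⁻³·A⁻²
  (B) V = J·C⁻¹ = kg·m²·s⁻³·A⁻¹  ← same
  (C) [s] · [kg·m²·s⁻³·A⁻²] = kg·m²·s⁻²·A⁻²
  (D) [m·s⁻¹] · [kg·m²·s⁻²·A⁻²] = kg·m³·s⁻³·A⁻²
Only (B) matches kg·m²·s⁻³·A⁻¹.

(B)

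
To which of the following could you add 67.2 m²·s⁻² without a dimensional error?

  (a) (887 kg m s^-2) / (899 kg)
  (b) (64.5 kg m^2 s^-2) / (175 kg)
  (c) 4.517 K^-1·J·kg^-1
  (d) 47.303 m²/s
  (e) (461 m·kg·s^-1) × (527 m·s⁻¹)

(b)

Reference: m²·s⁻².
Each option:
  (a) [kg·m·s⁻²] / [kg] = m·s⁻²
  (b) [kg·m²·s⁻²] / [kg] = m²·s⁻²  ← same
  (c) J·kg⁻¹·K⁻¹ = N·m·kg⁻¹·K⁻¹ = m²·s⁻²·K⁻¹
  (d) m²·s⁻¹
  (e) [kg·m·s⁻¹] · [m·s⁻¹] = kg·m²·s⁻²
Only (b) matches m²·s⁻².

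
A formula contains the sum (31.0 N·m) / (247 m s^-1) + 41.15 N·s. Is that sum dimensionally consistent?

Yes

Expand each in SI base units:
  (31.0 N·m) / (247 m s^-1):  [kg·m²·s⁻²] / [m·s⁻¹] = kg·m·s⁻¹
  41.15 N·s:  N·s = kg·m·s⁻²·s = kg·m·s⁻¹
Both are kg·m·s⁻¹, so they have the same dimensions and can be added.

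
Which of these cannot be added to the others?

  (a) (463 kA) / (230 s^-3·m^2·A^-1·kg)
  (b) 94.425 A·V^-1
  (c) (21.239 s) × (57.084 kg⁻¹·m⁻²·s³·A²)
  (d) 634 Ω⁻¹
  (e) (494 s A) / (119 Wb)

(c)

Expand each in SI base units:
  (a) [A] / [kg·m²·s⁻³·A⁻¹] = kg⁻¹·m⁻²·s³·A²
  (b) A·V⁻¹ = A·(J·C⁻¹)⁻¹ = kg⁻¹·m⁻²·s³·A²
  (c) [s] · [kg⁻¹·m⁻²·s³·A²] = kg⁻¹·m⁻²·s⁴·A²
  (d) Ω⁻¹ = (V·A⁻¹)⁻¹ = kg⁻¹·m⁻²·s³·A²
  (e) [s·A] / [kg·m²·s⁻²·A⁻¹] = kg⁻¹·m⁻²·s³·A²
All reduce to kg⁻¹·m⁻²·s³·A² except (c), which is kg⁻¹·m⁻²·s⁴·A².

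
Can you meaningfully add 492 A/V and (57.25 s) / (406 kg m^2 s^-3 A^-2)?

No

Dimensions:
  492 A/V:  A·V⁻¹ = A·(J·C⁻¹)⁻¹ = kg⁻¹·m⁻²·s³·A²
  (57.25 s) / (406 kg m^2 s^-3 A^-2):  [s] / [kg·m²·s⁻³·A⁻²] = kg⁻¹·m⁻²·s⁴·A²
kg⁻¹·m⁻²·s³·A² ≠ kg⁻¹·m⁻²·s⁴·A², so they cannot be added.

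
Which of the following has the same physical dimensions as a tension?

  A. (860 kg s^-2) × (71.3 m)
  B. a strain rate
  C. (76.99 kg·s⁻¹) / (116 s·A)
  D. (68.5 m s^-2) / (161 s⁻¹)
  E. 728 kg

Reference: [tension] = kg·m·s⁻².
Each option:
  A. [kg·s⁻²] · [m] = kg·m·s⁻²  ← same
  B. [strain rate] = s⁻¹
  C. [kg·s⁻¹] / [s·A] = kg·s⁻²·A⁻¹
  D. [m·s⁻²] / [s⁻¹] = m·s⁻¹
  E. kg
Only A. matches kg·m·s⁻².

A.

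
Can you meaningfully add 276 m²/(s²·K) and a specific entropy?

Yes

Work out the base dimensions of each:
  276 m²/(s²·K):  m²·s⁻²·K⁻¹
  a specific entropy:  [specific entropy] = m²·s⁻²·K⁻¹
Both are m²·s⁻²·K⁻¹, so they have the same dimensions and can be added.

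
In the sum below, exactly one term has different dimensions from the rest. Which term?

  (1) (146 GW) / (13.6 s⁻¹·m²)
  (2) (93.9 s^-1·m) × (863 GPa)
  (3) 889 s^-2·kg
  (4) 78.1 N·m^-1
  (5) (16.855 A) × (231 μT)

Dimensions:
  (1) [kg·m²·s⁻³] / [m²·s⁻¹] = kg·s⁻²
  (2) [m·s⁻¹] · [kg·m⁻¹·s⁻²] = kg·s⁻³
  (3) kg·s⁻²
  (4) N·m⁻¹ = kg·m·s⁻²·m⁻¹ = kg·s⁻²
  (5) [A] · [kg·s⁻²·A⁻¹] = kg·s⁻²
All reduce to kg·s⁻² except (2), which is kg·s⁻³.

(2)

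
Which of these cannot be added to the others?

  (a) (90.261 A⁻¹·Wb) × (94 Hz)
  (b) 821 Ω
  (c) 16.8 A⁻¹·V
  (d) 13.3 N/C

(d)

Reduce each to base SI dimensions:
  (a) [kg·m²·s⁻²·A⁻²] · [s⁻¹] = kg·m²·s⁻³·A⁻²
  (b) Ω = V·A⁻¹ = kg·m²·s⁻³·A⁻²
  (c) V·A⁻¹ = J·C⁻¹·A⁻¹ = kg·m²·s⁻³·A⁻²
  (d) N·C⁻¹ = kg·m·s⁻²·(s·A)⁻¹ = kg·m·s⁻³·A⁻¹
All reduce to kg·m²·s⁻³·A⁻² except (d), which is kg·m·s⁻³·A⁻¹.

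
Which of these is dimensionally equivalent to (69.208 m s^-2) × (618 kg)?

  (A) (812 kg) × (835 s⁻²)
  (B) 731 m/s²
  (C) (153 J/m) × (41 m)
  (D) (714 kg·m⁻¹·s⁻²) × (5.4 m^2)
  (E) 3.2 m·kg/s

Reference: [m·s⁻²] · [kg] = kg·m·s⁻².
Each option:
  (A) [kg] · [s⁻²] = kg·s⁻²
  (B) m·s⁻²
  (C) [kg·m·s⁻²] · [m] = kg·m²·s⁻²
  (D) [kg·m⁻¹·s⁻²] · [m²] = kg·m·s⁻²  ← same
  (E) kg·m·s⁻¹
Only (D) matches kg·m·s⁻².

(D)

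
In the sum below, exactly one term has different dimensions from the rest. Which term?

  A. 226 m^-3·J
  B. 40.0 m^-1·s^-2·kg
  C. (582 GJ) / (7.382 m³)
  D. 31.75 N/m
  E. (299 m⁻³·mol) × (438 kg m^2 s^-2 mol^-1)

D.

Expand each in SI base units:
  A. J·m⁻³ = N·m·m⁻³ = kg·m⁻¹·s⁻²
  B. kg·m⁻¹·s⁻²
  C. [kg·m²·s⁻²] / [m³] = kg·m⁻¹·s⁻²
  D. N·m⁻¹ = kg·m·s⁻²·m⁻¹ = kg·s⁻²
  E. [m⁻³·mol] · [kg·m²·s⁻²·mol⁻¹] = kg·m⁻¹·s⁻²
All reduce to kg·m⁻¹·s⁻² except D., which is kg·s⁻².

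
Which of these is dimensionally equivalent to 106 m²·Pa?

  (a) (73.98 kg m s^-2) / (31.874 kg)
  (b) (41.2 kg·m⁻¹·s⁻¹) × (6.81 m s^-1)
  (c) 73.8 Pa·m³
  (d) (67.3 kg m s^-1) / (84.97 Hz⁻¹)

Reference: Pa·m² = N·m⁻²·m² = kg·m·s⁻².
Each option:
  (a) [kg·m·s⁻²] / [kg] = m·s⁻²
  (b) [kg·m⁻¹·s⁻¹] · [m·s⁻¹] = kg·s⁻²
  (c) Pa·m³ = N·m⁻²·m³ = kg·m²·s⁻²
  (d) [kg·m·s⁻¹] / [s] = kg·m·s⁻²  ← same
Only (d) matches kg·m·s⁻².

(d)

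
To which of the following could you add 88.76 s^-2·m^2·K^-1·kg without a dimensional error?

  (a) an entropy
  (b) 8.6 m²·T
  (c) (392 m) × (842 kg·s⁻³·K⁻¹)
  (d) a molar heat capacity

Reference: kg·m²·s⁻²·K⁻¹.
Each option:
  (a) [entropy] = kg·m²·s⁻²·K⁻¹  ← same
  (b) T·m² = Wb·m⁻²·m² = kg·m²·s⁻²·A⁻¹
  (c) [m] · [kg·s⁻³·K⁻¹] = kg·m·s⁻³·K⁻¹
  (d) [molar heat capacity] = kg·m²·s⁻²·K⁻¹·mol⁻¹
Only (a) matches kg·m²·s⁻²·K⁻¹.

(a)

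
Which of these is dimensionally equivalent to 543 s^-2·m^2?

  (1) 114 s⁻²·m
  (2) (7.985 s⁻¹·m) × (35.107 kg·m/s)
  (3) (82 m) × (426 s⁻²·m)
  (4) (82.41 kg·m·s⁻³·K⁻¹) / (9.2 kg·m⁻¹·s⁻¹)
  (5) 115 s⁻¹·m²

(3)

Reference: m²·s⁻².
Each option:
  (1) m·s⁻²
  (2) [m·s⁻¹] · [kg·m·s⁻¹] = kg·m²·s⁻²
  (3) [m] · [m·s⁻²] = m²·s⁻²  ← same
  (4) [kg·m·s⁻³·K⁻¹] / [kg·m⁻¹·s⁻¹] = m²·s⁻²·K⁻¹
  (5) m²·s⁻¹
Only (3) matches m²·s⁻².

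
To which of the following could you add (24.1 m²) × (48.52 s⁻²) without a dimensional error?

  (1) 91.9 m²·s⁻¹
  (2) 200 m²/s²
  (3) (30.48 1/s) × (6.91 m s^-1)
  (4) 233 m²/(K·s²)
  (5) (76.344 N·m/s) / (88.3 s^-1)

Reference: [m²] · [s⁻²] = m²·s⁻².
Each option:
  (1) m²·s⁻¹
  (2) m²·s⁻²  ← same
  (3) [s⁻¹] · [m·s⁻¹] = m·s⁻²
  (4) m²·s⁻²·K⁻¹
  (5) [kg·m²·s⁻³] / [s⁻¹] = kg·m²·s⁻²
Only (2) matches m²·s⁻².

(2)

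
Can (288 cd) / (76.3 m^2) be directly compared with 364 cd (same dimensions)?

Expand each in SI base units:
  (288 cd) / (76.3 m^2):  [cd] / [m²] = m⁻²·cd
  364 cd:  cd
m⁻²·cd ≠ cd, so they cannot be added.

No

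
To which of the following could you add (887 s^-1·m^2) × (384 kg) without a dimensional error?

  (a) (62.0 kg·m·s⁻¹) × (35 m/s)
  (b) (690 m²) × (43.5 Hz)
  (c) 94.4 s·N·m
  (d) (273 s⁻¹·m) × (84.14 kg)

Reference: [m²·s⁻¹] · [kg] = kg·m²·s⁻¹.
Each option:
  (a) [kg·m·s⁻¹] · [m·s⁻¹] = kg·m²·s⁻²
  (b) [m²] · [s⁻¹] = m²·s⁻¹
  (c) N·m·s = kg·m·s⁻²·m·s = kg·m²·s⁻¹  ← same
  (d) [m·s⁻¹] · [kg] = kg·m·s⁻¹
Only (c) matches kg·m²·s⁻¹.

(c)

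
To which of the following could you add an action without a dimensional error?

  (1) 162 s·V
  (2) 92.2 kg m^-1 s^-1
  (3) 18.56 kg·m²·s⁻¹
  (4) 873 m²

Reference: [action] = kg·m²·s⁻¹.
Each option:
  (1) V·s = J·C⁻¹·s = kg·m²·s⁻²·A⁻¹
  (2) kg·m⁻¹·s⁻¹
  (3) kg·m²·s⁻¹  ← same
  (4) m²
Only (3) matches kg·m²·s⁻¹.

(3)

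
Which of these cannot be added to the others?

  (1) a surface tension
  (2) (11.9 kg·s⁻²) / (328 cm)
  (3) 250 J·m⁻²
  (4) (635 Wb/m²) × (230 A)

(2)

Work out the base dimensions of each:
  (1) [surface tension] = kg·s⁻²
  (2) [kg·s⁻²] / [m] = kg·m⁻¹·s⁻²
  (3) J·m⁻² = N·m·m⁻² = kg·s⁻²
  (4) [kg·s⁻²·A⁻¹] · [A] = kg·s⁻²
All reduce to kg·s⁻² except (2), which is kg·m⁻¹·s⁻².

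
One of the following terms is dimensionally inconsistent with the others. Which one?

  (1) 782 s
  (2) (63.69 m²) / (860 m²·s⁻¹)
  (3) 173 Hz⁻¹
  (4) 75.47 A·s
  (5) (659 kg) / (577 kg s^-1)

Expand each in SI base units:
  (1) s
  (2) [m²] / [m²·s⁻¹] = s
  (3) Hz⁻¹ = (s⁻¹)⁻¹ = s
  (4) A·s = s·A
  (5) [kg] / [kg·s⁻¹] = s
All reduce to s except (4), which is s·A.

(4)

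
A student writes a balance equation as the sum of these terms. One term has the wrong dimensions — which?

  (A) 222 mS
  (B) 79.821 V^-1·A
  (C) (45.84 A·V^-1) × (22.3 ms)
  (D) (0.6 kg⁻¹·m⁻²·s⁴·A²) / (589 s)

(C)

Work out the base dimensions of each:
  (A) S = Ω⁻¹ = kg⁻¹·m⁻²·s³·A²
  (B) A·V⁻¹ = A·(J·C⁻¹)⁻¹ = kg⁻¹·m⁻²·s³·A²
  (C) [kg⁻¹·m⁻²·s³·A²] · [s] = kg⁻¹·m⁻²·s⁴·A²
  (D) [kg⁻¹·m⁻²·s⁴·A²] / [s] = kg⁻¹·m⁻²·s³·A²
All reduce to kg⁻¹·m⁻²·s³·A² except (C), which is kg⁻¹·m⁻²·s⁴·A².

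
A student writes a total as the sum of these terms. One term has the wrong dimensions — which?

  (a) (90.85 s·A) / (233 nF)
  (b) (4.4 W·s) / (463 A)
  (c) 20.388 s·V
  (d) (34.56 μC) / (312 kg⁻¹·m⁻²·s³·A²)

(a)

In SI base units:
  (a) [s·A] / [kg⁻¹·m⁻²·s⁴·A²] = kg·m²·s⁻³·A⁻¹
  (b) [kg·m²·s⁻²] / [A] = kg·m²·s⁻²·A⁻¹
  (c) V·s = J·C⁻¹·s = kg·m²·s⁻²·A⁻¹
  (d) [s·A] / [kg⁻¹·m⁻²·s³·A²] = kg·m²·s⁻²·A⁻¹
All reduce to kg·m²·s⁻²·A⁻¹ except (a), which is kg·m²·s⁻³·A⁻¹.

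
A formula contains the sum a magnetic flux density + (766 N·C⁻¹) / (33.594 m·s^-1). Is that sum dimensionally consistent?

In SI base units:
  a magnetic flux density:  [magnetic flux density] = kg·s⁻²·A⁻¹
  (766 N·C⁻¹) / (33.594 m·s^-1):  [kg·m·s⁻³·A⁻¹] / [m·s⁻¹] = kg·s⁻²·A⁻¹
Both are kg·s⁻²·A⁻¹, so they have the same dimensions and can be added.

Yes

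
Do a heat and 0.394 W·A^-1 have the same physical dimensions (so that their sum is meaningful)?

No

Reduce each to base SI dimensions:
  a heat:  [heat] = kg·m²·s⁻²
  0.394 W·A^-1:  W·A⁻¹ = J·s⁻¹·A⁻¹ = kg·m²·s⁻³·A⁻¹
kg·m²·s⁻² ≠ kg·m²·s⁻³·A⁻¹, so they cannot be added.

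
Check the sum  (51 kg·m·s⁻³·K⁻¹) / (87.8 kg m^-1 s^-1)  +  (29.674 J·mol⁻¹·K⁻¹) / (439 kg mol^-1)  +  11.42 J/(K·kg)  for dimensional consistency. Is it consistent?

Yes

Dimensions:
  (51 kg·m·s⁻³·K⁻¹) / (87.8 kg m^-1 s^-1):  [kg·m·s⁻³·K⁻¹] / [kg·m⁻¹·s⁻¹] = m²·s⁻²·K⁻¹
  (29.674 J·mol⁻¹·K⁻¹) / (439 kg mol^-1):  [kg·m²·s⁻²·K⁻¹·mol⁻¹] / [kg·mol⁻¹] = m²·s⁻²·K⁻¹
  11.42 J/(K·kg):  J·kg⁻¹·K⁻¹ = N·m·kg⁻¹·K⁻¹ = m²·s⁻²·K⁻¹
Every term reduces to m²·s⁻²·K⁻¹.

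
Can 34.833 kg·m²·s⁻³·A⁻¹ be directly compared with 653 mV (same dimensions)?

Yes

Work out the base dimensions of each:
  34.833 kg·m²·s⁻³·A⁻¹:  kg·m²·s⁻³·A⁻¹
  653 mV:  V = J·C⁻¹ = kg·m²·s⁻³·A⁻¹
Both are kg·m²·s⁻³·A⁻¹, so they have the same dimensions and can be added.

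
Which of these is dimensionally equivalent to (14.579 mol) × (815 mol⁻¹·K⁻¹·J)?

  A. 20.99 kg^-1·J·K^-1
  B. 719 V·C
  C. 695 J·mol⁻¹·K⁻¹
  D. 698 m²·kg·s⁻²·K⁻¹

D.

Reference: [mol] · [kg·m²·s⁻²·K⁻¹·mol⁻¹] = kg·m²·s⁻²·K⁻¹.
Each option:
  A. J·kg⁻¹·K⁻¹ = N·m·kg⁻¹·K⁻¹ = m²·s⁻²·K⁻¹
  B. C·V = s·A·J·C⁻¹ = kg·m²·s⁻²
  C. J·mol⁻¹·K⁻¹ = N·m·mol⁻¹·K⁻¹ = kg·m²·s⁻²·K⁻¹·mol⁻¹
  D. kg·m²·s⁻²·K⁻¹  ← same
Only D. matches kg·m²·s⁻²·K⁻¹.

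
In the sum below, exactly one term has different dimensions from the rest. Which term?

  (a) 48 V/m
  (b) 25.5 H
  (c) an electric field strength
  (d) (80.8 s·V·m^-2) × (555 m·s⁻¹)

Dimensions:
  (a) V·m⁻¹ = J·C⁻¹·m⁻¹ = kg·m·s⁻³·A⁻¹
  (b) H = V·s·A⁻¹ = kg·m²·s⁻²·A⁻²
  (c) [electric field strength] = kg·m·s⁻³·A⁻¹
  (d) [kg·s⁻²·A⁻¹] · [m·s⁻¹] = kg·m·s⁻³·A⁻¹
All reduce to kg·m·s⁻³·A⁻¹ except (b), which is kg·m²·s⁻²·A⁻².

(b)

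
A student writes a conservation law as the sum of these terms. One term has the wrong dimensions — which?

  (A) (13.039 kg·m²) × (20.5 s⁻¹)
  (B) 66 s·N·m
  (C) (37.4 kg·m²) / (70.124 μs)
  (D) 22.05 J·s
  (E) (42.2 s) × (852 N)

Expand each in SI base units:
  (A) [kg·m²] · [s⁻¹] = kg·m²·s⁻¹
  (B) N·m·s = kg·m·s⁻²·m·s = kg·m²·s⁻¹
  (C) [kg·m²] / [s] = kg·m²·s⁻¹
  (D) J·s = N·m·s = kg·m²·s⁻¹
  (E) [s] · [kg·m·s⁻²] = kg·m·s⁻¹
All reduce to kg·m²·s⁻¹ except (E), which is kg·m·s⁻¹.

(E)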